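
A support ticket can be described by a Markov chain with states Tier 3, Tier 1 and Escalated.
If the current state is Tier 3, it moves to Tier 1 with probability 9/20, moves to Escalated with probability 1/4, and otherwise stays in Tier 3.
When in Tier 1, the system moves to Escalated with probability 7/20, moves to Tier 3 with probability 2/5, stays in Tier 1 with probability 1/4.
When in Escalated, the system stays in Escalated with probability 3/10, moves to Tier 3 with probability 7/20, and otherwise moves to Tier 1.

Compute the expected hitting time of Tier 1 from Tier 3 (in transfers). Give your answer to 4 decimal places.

Let t(s) be the expected number of transfers to first reach Tier 1 from state s, with t(Tier 1) = 0. Conditioning on the first transfer:
t(Tier 3) = 1 + 0.3·t(Tier 3) + 0.25·t(Escalated)
t(Escalated) = 1 + 0.35·t(Tier 3) + 0.3·t(Escalated)
Solving: t(Tier 3) = 2.3602, t(Escalated) = 2.6087.
Expected transfers from Tier 3 to Tier 1: 2.3602.

2.3602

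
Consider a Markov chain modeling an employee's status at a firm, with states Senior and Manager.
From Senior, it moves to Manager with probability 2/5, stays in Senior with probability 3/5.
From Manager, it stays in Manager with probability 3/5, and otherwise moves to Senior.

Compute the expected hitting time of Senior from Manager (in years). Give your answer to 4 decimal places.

Let t(s) be the expected number of years to first reach Senior from state s, with t(Senior) = 0. Conditioning on the first year:
t(Manager) = 1 + 0.6·t(Manager)
Solving: t(Manager) = 2.5000.
Expected years from Manager to Senior: 2.5000.

2.5000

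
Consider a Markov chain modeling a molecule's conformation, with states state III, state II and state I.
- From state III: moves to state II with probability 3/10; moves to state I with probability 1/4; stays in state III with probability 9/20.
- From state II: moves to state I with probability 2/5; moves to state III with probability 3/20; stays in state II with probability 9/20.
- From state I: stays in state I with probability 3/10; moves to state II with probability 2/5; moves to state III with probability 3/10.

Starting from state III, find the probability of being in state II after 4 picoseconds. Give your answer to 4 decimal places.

0.3900

Propagate the distribution vector 4 picoseconds from state III.
After 0 picoseconds: (1.0000, 0.0000, 0.0000)
After 1 picosecond: (0.4500, 0.3000, 0.2500)
After 2 picoseconds: (0.3225, 0.3700, 0.3075)
After 3 picoseconds: (0.2929, 0.3863, 0.3209)
After 4 picoseconds: (0.2860, 0.3900, 0.3240)
P(in state II after 4 picoseconds) = 0.3900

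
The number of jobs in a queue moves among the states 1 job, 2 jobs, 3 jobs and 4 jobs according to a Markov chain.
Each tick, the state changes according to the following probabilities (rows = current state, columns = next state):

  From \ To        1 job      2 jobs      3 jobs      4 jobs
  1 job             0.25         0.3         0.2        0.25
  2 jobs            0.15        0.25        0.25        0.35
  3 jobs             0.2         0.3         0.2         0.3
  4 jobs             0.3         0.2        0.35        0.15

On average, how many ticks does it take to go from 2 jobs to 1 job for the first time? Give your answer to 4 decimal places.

Let t(s) be the expected number of ticks to first reach 1 job from state s, with t(1 job) = 0. Conditioning on the first tick:
t(2 jobs) = 1 + 0.25·t(2 jobs) + 0.25·t(3 jobs) + 0.35·t(4 jobs)
t(3 jobs) = 1 + 0.3·t(2 jobs) + 0.2·t(3 jobs) + 0.3·t(4 jobs)
t(4 jobs) = 1 + 0.2·t(2 jobs) + 0.35·t(3 jobs) + 0.15·t(4 jobs)
Solving: t(2 jobs) = 4.8701, t(3 jobs) = 4.6679, t(4 jobs) = 4.2445.
Expected ticks from 2 jobs to 1 job: 4.8701.

4.8701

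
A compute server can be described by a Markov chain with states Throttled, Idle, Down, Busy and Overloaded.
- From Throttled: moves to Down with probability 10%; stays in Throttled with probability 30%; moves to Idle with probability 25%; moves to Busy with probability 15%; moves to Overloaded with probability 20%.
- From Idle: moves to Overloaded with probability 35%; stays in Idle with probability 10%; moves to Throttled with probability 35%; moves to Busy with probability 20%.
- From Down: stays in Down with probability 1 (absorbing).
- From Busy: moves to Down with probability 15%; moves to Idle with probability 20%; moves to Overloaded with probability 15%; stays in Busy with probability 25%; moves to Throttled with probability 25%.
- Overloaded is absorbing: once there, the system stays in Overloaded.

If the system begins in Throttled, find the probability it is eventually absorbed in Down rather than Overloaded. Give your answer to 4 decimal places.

Let h(s) be the probability of absorption at Down starting from transient state s. Then h(Down) = 1 and h(Overloaded) = 0. By first-step analysis:
h(Throttled) = 0.3·h(Throttled) + 0.25·h(Idle) + 0.1·1 + 0.15·h(Busy) + 0.2·0
h(Idle) = 0.35·h(Throttled) + 0.1·h(Idle) + 0.2·h(Busy) + 0.35·0
h(Busy) = 0.25·h(Throttled) + 0.2·h(Idle) + 0.15·1 + 0.25·h(Busy) + 0.15·0
Solving: h(Throttled) = 0.2833, h(Idle) = 0.1867, h(Busy) = 0.3442.
Starting from Throttled, the probability is 0.2833.

0.2833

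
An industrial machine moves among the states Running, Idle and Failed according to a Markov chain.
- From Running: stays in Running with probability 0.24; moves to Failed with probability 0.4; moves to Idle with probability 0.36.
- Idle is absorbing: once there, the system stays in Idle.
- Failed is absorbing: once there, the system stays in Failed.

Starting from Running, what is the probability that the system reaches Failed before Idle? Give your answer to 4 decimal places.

0.5263

Let h(s) be the probability of absorption at Failed starting from transient state s. Then h(Failed) = 1 and h(Idle) = 0. By first-step analysis:
h(Running) = 0.24·h(Running) + 0.36·0 + 0.4·1
Solving: h(Running) = 0.5263.
Starting from Running, the probability is 0.5263.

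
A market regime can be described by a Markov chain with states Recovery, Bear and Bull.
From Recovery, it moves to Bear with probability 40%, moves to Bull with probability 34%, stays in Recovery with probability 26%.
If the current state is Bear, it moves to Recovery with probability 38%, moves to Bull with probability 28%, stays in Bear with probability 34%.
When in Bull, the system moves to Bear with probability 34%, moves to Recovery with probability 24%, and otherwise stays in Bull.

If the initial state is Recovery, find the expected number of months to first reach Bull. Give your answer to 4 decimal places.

3.1510

Let t(s) be the expected number of months to first reach Bull from state s, with t(Bull) = 0. Conditioning on the first month:
t(Recovery) = 1 + 0.26·t(Recovery) + 0.4·t(Bear)
t(Bear) = 1 + 0.38·t(Recovery) + 0.34·t(Bear)
Solving: t(Recovery) = 3.1510, t(Bear) = 3.3294.
Expected months from Recovery to Bull: 3.1510.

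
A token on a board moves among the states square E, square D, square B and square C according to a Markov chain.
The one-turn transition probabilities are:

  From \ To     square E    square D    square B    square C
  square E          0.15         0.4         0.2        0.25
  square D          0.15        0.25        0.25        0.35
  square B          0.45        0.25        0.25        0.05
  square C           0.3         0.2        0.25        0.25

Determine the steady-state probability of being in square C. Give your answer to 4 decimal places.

0.2302

Let the stationary distribution be π with π = πP and π_1 + π_2 + π_3 + π_4 = 1.
π_1 = 0.15·π_1 + 0.15·π_2 + 0.45·π_3 + 0.3·π_4
π_2 = 0.4·π_1 + 0.25·π_2 + 0.25·π_3 + 0.2·π_4
π_3 = 0.2·π_1 + 0.25·π_2 + 0.25·π_3 + 0.25·π_4
Solving with the normalization constraint gives π = (0.2557, 0.2768, 0.2372, 0.2302).
So the stationary probability of square C is 0.2302.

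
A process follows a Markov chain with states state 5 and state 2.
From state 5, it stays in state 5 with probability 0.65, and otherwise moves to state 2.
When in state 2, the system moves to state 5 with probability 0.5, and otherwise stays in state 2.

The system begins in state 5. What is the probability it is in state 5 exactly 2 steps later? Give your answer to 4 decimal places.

Sum over the intermediate state after 1 step:
P = P(state 5→state 5)·P(state 5→state 5) + P(state 5→state 2)·P(state 2→state 5)
  = 0.65×0.65 + 0.35×0.5
  = 0.4225 + 0.1750 = 0.5975

0.5975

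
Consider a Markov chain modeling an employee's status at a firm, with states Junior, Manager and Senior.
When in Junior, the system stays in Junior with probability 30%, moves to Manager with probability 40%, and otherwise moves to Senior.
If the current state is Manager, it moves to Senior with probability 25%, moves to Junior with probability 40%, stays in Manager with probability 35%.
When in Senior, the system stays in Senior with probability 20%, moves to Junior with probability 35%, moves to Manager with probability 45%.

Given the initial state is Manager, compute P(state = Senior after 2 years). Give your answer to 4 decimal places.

Sum over the intermediate state after 1 year:
P = P(Manager→Junior)·P(Junior→Senior) + P(Manager→Manager)·P(Manager→Senior) + P(Manager→Senior)·P(Senior→Senior)
  = 0.4×0.3 + 0.35×0.25 + 0.25×0.2
  = 0.1200 + 0.0875 + 0.0500 = 0.2575

0.2575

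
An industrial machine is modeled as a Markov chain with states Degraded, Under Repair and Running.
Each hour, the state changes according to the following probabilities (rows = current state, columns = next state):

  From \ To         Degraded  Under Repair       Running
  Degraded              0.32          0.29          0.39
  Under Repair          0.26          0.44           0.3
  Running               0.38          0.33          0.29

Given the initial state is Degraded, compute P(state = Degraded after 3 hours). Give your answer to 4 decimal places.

Propagate the distribution vector 3 hours from Degraded.
After 0 hours: (1.0000, 0.0000, 0.0000)
After 1 hour: (0.3200, 0.2900, 0.3900)
After 2 hours: (0.3260, 0.3491, 0.3249)
After 3 hours: (0.3185, 0.3554, 0.3261)
P(in Degraded after 3 hours) = 0.3185

0.3185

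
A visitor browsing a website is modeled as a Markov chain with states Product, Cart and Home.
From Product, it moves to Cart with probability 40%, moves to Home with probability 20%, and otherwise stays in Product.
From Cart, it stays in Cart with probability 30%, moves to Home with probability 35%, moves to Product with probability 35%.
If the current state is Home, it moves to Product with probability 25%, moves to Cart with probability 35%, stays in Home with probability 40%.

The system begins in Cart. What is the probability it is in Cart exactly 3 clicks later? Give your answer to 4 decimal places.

0.3490

Propagate the distribution vector 3 clicks from Cart.
After 0 clicks: (0.0000, 1.0000, 0.0000)
After 1 click: (0.3500, 0.3000, 0.3500)
After 2 clicks: (0.3325, 0.3525, 0.3150)
After 3 clicks: (0.3351, 0.3490, 0.3159)
P(in Cart after 3 clicks) = 0.3490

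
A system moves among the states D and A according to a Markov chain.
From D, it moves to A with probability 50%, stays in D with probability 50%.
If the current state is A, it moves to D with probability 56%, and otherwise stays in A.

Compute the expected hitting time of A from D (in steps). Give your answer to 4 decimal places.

2.0000

Let t(s) be the expected number of steps to first reach A from state s, with t(A) = 0. Conditioning on the first step:
t(D) = 1 + 0.5·t(D)
Solving: t(D) = 2.0000.
Expected steps from D to A: 2.0000.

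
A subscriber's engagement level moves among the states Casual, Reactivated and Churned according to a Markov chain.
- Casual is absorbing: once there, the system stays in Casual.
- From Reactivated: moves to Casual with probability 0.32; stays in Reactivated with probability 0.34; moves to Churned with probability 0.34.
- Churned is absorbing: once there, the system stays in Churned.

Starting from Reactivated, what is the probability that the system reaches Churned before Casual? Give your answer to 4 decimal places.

0.5152

Let h(s) be the probability of absorption at Churned starting from transient state s. Then h(Churned) = 1 and h(Casual) = 0. By first-step analysis:
h(Reactivated) = 0.32·0 + 0.34·h(Reactivated) + 0.34·1
Solving: h(Reactivated) = 0.5152.
Starting from Reactivated, the probability is 0.5152.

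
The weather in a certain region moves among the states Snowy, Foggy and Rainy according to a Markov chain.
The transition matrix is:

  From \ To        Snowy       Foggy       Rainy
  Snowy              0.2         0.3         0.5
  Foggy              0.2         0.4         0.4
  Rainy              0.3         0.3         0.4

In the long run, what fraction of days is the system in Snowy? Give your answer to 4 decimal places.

0.2424

Let the stationary distribution be π with π = πP and π_1 + π_2 + π_3 = 1.
π_1 = 0.2·π_1 + 0.2·π_2 + 0.3·π_3
π_2 = 0.3·π_1 + 0.4·π_2 + 0.3·π_3
Solving with the normalization constraint gives π = (0.2424, 0.3333, 0.4242).
So the stationary probability of Snowy is 0.2424.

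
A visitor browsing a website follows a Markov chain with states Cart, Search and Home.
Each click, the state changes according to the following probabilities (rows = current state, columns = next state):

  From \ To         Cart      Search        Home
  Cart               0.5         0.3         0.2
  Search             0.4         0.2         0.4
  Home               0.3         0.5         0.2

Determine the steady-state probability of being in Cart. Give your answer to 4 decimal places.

0.4151

Let the stationary distribution be π with π = πP and π_1 + π_2 + π_3 = 1.
π_1 = 0.5·π_1 + 0.4·π_2 + 0.3·π_3
π_2 = 0.3·π_1 + 0.2·π_2 + 0.5·π_3
Solving with the normalization constraint gives π = (0.4151, 0.3208, 0.2642).
So the stationary probability of Cart is 0.4151.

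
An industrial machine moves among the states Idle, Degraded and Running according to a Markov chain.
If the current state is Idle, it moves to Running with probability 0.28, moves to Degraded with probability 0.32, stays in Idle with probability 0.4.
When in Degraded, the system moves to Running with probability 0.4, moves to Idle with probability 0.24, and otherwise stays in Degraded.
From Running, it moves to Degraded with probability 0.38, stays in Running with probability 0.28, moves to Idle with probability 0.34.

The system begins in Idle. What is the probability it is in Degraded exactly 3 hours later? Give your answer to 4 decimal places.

Propagate the distribution vector 3 hours from Idle.
After 0 hours: (1.0000, 0.0000, 0.0000)
After 1 hour: (0.4000, 0.3200, 0.2800)
After 2 hours: (0.3320, 0.3496, 0.3184)
After 3 hours: (0.3250, 0.3531, 0.3220)
P(in Degraded after 3 hours) = 0.3531

0.3531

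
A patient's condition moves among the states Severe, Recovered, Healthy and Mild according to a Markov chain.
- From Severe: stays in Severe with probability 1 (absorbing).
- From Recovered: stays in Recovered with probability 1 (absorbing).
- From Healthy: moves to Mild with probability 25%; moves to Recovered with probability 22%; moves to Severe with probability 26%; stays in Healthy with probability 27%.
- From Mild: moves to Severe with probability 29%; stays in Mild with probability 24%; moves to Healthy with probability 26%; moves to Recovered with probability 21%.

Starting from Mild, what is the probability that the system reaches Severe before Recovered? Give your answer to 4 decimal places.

0.5702

Let h(s) be the probability of absorption at Severe starting from transient state s. Then h(Severe) = 1 and h(Recovered) = 0. By first-step analysis:
h(Healthy) = 0.26·1 + 0.22·0 + 0.27·h(Healthy) + 0.25·h(Mild)
h(Mild) = 0.29·1 + 0.21·0 + 0.26·h(Healthy) + 0.24·h(Mild)
Solving: h(Healthy) = 0.5514, h(Mild) = 0.5702.
Starting from Mild, the probability is 0.5702.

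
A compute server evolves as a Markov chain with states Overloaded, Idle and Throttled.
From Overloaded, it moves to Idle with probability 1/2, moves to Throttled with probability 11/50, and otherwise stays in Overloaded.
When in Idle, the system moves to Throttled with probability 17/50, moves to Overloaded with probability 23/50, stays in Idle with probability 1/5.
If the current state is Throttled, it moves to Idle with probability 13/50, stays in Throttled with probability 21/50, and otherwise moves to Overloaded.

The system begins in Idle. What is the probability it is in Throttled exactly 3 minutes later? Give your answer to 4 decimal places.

0.3254

Propagate the distribution vector 3 minutes from Idle.
After 0 minutes: (0.0000, 1.0000, 0.0000)
After 1 minute: (0.4600, 0.2000, 0.3400)
After 2 minutes: (0.3296, 0.3584, 0.3120)
After 3 minutes: (0.3570, 0.3176, 0.3254)
P(in Throttled after 3 minutes) = 0.3254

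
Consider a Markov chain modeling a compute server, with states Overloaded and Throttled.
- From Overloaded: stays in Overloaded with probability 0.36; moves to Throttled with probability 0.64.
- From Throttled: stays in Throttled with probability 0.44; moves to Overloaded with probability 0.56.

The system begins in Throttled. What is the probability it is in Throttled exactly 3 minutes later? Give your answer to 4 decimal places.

0.5296

Propagate the distribution vector 3 minutes from Throttled.
After 0 minutes: (0.0000, 1.0000)
After 1 minute: (0.5600, 0.4400)
After 2 minutes: (0.4480, 0.5520)
After 3 minutes: (0.4704, 0.5296)
P(in Throttled after 3 minutes) = 0.5296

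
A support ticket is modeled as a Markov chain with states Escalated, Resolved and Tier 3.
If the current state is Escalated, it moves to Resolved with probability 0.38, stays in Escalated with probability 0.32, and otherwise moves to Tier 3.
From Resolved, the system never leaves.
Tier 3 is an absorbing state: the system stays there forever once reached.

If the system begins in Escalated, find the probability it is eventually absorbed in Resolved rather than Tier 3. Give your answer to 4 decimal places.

Let h(s) be the probability of absorption at Resolved starting from transient state s. Then h(Resolved) = 1 and h(Tier 3) = 0. By first-step analysis:
h(Escalated) = 0.32·h(Escalated) + 0.38·1 + 0.3·0
Solving: h(Escalated) = 0.5588.
Starting from Escalated, the probability is 0.5588.

0.5588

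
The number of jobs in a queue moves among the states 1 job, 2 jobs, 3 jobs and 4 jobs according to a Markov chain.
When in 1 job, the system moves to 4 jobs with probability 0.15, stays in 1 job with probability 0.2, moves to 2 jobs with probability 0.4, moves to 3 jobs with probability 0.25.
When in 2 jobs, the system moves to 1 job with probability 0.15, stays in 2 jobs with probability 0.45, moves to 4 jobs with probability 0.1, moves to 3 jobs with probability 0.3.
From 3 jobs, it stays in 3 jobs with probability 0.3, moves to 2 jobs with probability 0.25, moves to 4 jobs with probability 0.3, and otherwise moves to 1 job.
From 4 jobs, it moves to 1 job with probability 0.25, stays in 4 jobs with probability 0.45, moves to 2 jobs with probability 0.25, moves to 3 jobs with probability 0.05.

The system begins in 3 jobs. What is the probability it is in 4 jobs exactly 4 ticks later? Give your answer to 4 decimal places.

Propagate the distribution vector 4 ticks from 3 jobs.
After 0 ticks: (0.0000, 0.0000, 1.0000, 0.0000)
After 1 tick: (0.1500, 0.2500, 0.3000, 0.3000)
After 2 ticks: (0.1875, 0.3225, 0.2175, 0.2725)
After 3 ticks: (0.1866, 0.3426, 0.2225, 0.2483)
After 4 ticks: (0.1842, 0.3465, 0.2286, 0.2407)
P(in 4 jobs after 4 ticks) = 0.2407

0.2407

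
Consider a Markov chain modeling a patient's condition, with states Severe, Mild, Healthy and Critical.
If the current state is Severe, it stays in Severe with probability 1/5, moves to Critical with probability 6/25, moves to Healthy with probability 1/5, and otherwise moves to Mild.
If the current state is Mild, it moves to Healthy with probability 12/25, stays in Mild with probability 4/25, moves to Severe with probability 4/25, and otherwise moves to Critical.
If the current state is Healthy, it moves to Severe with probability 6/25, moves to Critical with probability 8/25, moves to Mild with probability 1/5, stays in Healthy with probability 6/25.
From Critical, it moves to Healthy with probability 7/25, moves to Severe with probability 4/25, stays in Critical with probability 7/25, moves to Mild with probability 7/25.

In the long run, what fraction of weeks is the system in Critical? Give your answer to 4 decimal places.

0.2650

Let the stationary distribution be π with π = πP and π_1 + π_2 + π_3 + π_4 = 1.
π_1 = 0.2·π_1 + 0.16·π_2 + 0.24·π_3 + 0.16·π_4
π_2 = 0.36·π_1 + 0.16·π_2 + 0.2·π_3 + 0.28·π_4
π_3 = 0.2·π_1 + 0.48·π_2 + 0.24·π_3 + 0.28·π_4
Solving with the normalization constraint gives π = (0.1918, 0.2422, 0.3011, 0.2650).
So the stationary probability of Critical is 0.2650.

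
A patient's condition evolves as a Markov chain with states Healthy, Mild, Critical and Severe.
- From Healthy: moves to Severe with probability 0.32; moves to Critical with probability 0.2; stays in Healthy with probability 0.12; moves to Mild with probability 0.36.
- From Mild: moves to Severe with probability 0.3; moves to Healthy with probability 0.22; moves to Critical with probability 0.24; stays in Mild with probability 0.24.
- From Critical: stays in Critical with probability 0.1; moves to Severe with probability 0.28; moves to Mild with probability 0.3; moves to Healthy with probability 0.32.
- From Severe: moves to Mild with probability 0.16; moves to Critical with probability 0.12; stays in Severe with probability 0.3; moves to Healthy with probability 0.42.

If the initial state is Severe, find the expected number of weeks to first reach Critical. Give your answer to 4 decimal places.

5.8381

Let t(s) be the expected number of weeks to first reach Critical from state s, with t(Critical) = 0. Conditioning on the first week:
t(Healthy) = 1 + 0.12·t(Healthy) + 0.36·t(Mild) + 0.32·t(Severe)
t(Mild) = 1 + 0.22·t(Healthy) + 0.24·t(Mild) + 0.3·t(Severe)
t(Severe) = 1 + 0.42·t(Healthy) + 0.16·t(Mild) + 0.3·t(Severe)
Solving: t(Healthy) = 5.3771, t(Mild) = 5.1768, t(Severe) = 5.8381.
Expected weeks from Severe to Critical: 5.8381.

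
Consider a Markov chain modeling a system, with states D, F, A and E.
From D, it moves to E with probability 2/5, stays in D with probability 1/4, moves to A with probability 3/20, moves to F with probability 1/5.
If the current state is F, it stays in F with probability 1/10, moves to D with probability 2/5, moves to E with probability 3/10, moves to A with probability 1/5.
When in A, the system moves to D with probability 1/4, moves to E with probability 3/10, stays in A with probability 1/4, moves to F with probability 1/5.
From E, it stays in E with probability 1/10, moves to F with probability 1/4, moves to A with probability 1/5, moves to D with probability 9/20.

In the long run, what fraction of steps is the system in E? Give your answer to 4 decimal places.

0.2779

Let the stationary distribution be π with π = πP and π_1 + π_2 + π_3 + π_4 = 1.
π_1 = 0.25·π_1 + 0.4·π_2 + 0.25·π_3 + 0.45·π_4
π_2 = 0.2·π_1 + 0.1·π_2 + 0.2·π_3 + 0.25·π_4
π_3 = 0.15·π_1 + 0.2·π_2 + 0.25·π_3 + 0.2·π_4
Solving with the normalization constraint gives π = (0.3347, 0.1944, 0.1929, 0.2779).
So the stationary probability of E is 0.2779.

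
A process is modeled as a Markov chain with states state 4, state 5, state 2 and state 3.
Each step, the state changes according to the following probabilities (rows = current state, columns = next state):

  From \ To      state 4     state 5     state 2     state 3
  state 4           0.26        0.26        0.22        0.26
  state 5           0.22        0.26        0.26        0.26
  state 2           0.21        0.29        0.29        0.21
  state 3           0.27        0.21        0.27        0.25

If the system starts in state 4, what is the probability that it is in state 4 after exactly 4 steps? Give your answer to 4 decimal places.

0.2392

Propagate the distribution vector 4 steps from state 4.
After 0 steps: (1.0000, 0.0000, 0.0000, 0.0000)
After 1 step: (0.2600, 0.2600, 0.2200, 0.2600)
After 2 steps: (0.2412, 0.2536, 0.2588, 0.2464)
After 3 steps: (0.2394, 0.2554, 0.2606, 0.2446)
After 4 steps: (0.2392, 0.2556, 0.2607, 0.2445)
P(in state 4 after 4 steps) = 0.2392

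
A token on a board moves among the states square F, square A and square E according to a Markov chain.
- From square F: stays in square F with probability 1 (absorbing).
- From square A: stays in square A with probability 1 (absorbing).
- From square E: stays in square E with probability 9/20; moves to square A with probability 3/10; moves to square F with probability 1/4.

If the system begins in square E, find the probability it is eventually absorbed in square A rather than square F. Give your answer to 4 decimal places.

Let h(s) be the probability of absorption at square A starting from transient state s. Then h(square A) = 1 and h(square F) = 0. By first-step analysis:
h(square E) = 0.25·0 + 0.3·1 + 0.45·h(square E)
Solving: h(square E) = 0.5455.
Starting from square E, the probability is 0.5455.

0.5455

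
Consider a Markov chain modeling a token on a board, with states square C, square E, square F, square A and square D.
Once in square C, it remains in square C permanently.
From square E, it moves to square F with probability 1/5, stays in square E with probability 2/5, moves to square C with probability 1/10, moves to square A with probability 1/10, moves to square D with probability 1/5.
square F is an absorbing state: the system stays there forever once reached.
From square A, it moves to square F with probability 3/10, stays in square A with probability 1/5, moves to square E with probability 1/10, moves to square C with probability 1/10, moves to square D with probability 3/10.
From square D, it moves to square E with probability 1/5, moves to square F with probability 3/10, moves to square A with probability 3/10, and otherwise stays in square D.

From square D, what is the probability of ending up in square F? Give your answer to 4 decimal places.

Let h(s) be the probability of absorption at square F starting from transient state s. Then h(square F) = 1 and h(square C) = 0. By first-step analysis:
h(square E) = 0.1·0 + 0.4·h(square E) + 0.2·1 + 0.1·h(square A) + 0.2·h(square D)
h(square A) = 0.1·0 + 0.1·h(square E) + 0.3·1 + 0.2·h(square A) + 0.3·h(square D)
h(square D) = 0.2·h(square E) + 0.3·1 + 0.3·h(square A) + 0.2·h(square D)
Solving: h(square E) = 0.7518, h(square A) = 0.7914, h(square D) = 0.8597.
Starting from square D, the probability is 0.8597.

0.8597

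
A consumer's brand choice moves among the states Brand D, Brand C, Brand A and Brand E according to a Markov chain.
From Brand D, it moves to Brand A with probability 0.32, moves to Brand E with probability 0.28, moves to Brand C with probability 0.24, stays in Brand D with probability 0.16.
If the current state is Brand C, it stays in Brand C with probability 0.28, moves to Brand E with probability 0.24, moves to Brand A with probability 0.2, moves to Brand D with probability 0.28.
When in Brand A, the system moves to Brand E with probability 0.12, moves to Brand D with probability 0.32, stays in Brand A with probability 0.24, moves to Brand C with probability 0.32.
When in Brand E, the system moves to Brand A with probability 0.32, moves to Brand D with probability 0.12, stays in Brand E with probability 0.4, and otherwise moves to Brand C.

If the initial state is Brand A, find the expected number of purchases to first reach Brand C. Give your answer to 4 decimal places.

3.7618

Let t(s) be the expected number of purchases to first reach Brand C from state s, with t(Brand C) = 0. Conditioning on the first purchase:
t(Brand D) = 1 + 0.16·t(Brand D) + 0.32·t(Brand A) + 0.28·t(Brand E)
t(Brand A) = 1 + 0.32·t(Brand D) + 0.24·t(Brand A) + 0.12·t(Brand E)
t(Brand E) = 1 + 0.12·t(Brand D) + 0.32·t(Brand A) + 0.4·t(Brand E)
Solving: t(Brand D) = 4.1227, t(Brand A) = 3.7618, t(Brand E) = 4.4975.
Expected purchases from Brand A to Brand C: 3.7618.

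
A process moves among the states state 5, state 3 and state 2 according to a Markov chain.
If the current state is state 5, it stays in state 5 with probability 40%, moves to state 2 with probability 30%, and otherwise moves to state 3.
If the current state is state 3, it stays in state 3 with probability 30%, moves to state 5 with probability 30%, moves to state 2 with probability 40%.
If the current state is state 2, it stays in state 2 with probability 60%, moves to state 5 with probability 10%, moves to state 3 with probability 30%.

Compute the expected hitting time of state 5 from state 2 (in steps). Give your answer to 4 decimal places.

6.2500

Let t(s) be the expected number of steps to first reach state 5 from state s, with t(state 5) = 0. Conditioning on the first step:
t(state 3) = 1 + 0.3·t(state 3) + 0.4·t(state 2)
t(state 2) = 1 + 0.3·t(state 3) + 0.6·t(state 2)
Solving: t(state 3) = 5.0000, t(state 2) = 6.2500.
Expected steps from state 2 to state 5: 6.2500.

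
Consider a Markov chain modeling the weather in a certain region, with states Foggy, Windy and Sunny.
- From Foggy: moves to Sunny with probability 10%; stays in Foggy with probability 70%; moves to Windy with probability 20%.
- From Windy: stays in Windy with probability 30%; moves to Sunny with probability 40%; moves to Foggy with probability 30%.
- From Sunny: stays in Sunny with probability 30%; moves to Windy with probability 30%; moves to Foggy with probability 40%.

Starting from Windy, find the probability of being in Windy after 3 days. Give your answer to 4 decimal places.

Propagate the distribution vector 3 days from Windy.
After 0 days: (0.0000, 1.0000, 0.0000)
After 1 day: (0.3000, 0.3000, 0.4000)
After 2 days: (0.4600, 0.2700, 0.2700)
After 3 days: (0.5110, 0.2540, 0.2350)
P(in Windy after 3 days) = 0.2540

0.2540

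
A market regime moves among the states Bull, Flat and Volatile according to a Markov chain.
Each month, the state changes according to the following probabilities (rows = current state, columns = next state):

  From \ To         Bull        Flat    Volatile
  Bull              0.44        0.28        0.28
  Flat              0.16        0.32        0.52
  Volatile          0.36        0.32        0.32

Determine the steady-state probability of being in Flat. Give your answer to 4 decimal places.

Let the stationary distribution be π with π = πP and π_1 + π_2 + π_3 = 1.
π_1 = 0.44·π_1 + 0.16·π_2 + 0.36·π_3
π_2 = 0.28·π_1 + 0.32·π_2 + 0.32·π_3
Solving with the normalization constraint gives π = (0.3246, 0.3070, 0.3684).
So the stationary probability of Flat is 0.3070.

0.3070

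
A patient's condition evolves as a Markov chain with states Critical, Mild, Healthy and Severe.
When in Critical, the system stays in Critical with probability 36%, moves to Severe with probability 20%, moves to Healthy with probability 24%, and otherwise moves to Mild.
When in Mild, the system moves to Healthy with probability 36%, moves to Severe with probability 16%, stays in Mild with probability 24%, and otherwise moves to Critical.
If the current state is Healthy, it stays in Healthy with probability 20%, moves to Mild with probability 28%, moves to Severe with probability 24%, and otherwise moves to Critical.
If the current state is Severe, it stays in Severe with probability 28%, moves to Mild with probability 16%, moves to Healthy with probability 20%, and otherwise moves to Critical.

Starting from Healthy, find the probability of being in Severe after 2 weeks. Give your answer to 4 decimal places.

Propagate the distribution vector 2 weeks from Healthy.
After 0 weeks: (0.0000, 0.0000, 1.0000, 0.0000)
After 1 week: (0.2800, 0.2800, 0.2000, 0.2400)
After 2 weeks: (0.3104, 0.2176, 0.2560, 0.2160)
P(in Severe after 2 weeks) = 0.2160

0.2160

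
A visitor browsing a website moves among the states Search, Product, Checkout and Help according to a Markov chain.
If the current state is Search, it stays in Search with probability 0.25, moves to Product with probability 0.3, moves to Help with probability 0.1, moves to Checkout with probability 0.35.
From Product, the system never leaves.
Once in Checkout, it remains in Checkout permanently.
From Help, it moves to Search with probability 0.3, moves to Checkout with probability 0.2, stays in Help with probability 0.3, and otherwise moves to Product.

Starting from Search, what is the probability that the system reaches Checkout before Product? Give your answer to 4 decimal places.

0.5354

Let h(s) be the probability of absorption at Checkout starting from transient state s. Then h(Checkout) = 1 and h(Product) = 0. By first-step analysis:
h(Search) = 0.25·h(Search) + 0.3·0 + 0.35·1 + 0.1·h(Help)
h(Help) = 0.3·h(Search) + 0.2·0 + 0.2·1 + 0.3·h(Help)
Solving: h(Search) = 0.5354, h(Help) = 0.5152.
Starting from Search, the probability is 0.5354.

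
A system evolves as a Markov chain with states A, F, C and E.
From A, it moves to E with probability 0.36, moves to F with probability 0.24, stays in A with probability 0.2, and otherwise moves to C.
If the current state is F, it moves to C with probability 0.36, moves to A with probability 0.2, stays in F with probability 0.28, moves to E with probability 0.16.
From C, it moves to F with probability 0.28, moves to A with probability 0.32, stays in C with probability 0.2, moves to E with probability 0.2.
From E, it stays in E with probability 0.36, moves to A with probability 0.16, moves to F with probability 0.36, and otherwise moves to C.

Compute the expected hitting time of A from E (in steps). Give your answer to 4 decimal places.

Let t(s) be the expected number of steps to first reach A from state s, with t(A) = 0. Conditioning on the first step:
t(F) = 1 + 0.28·t(F) + 0.36·t(C) + 0.16·t(E)
t(C) = 1 + 0.28·t(F) + 0.2·t(C) + 0.2·t(E)
t(E) = 1 + 0.36·t(F) + 0.12·t(C) + 0.36·t(E)
Solving: t(F) = 4.4760, t(C) = 4.0254, t(E) = 4.8350.
Expected steps from E to A: 4.8350.

4.8350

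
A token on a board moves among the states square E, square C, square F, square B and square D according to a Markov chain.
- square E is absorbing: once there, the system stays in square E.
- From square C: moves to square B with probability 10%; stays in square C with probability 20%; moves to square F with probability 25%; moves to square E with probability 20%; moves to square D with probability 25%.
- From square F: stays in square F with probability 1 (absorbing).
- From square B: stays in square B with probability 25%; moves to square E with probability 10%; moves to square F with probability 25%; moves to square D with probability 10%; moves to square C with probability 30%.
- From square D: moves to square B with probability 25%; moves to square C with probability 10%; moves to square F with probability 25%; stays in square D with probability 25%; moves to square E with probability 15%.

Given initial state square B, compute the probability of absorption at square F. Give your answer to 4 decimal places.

0.6538

Let h(s) be the probability of absorption at square F starting from transient state s. Then h(square F) = 1 and h(square E) = 0. By first-step analysis:
h(square C) = 0.2·0 + 0.2·h(square C) + 0.25·1 + 0.1·h(square B) + 0.25·h(square D)
h(square B) = 0.1·0 + 0.3·h(square C) + 0.25·1 + 0.25·h(square B) + 0.1·h(square D)
h(square D) = 0.15·0 + 0.1·h(square C) + 0.25·1 + 0.25·h(square B) + 0.25·h(square D)
Solving: h(square C) = 0.5911, h(square B) = 0.6538, h(square D) = 0.6301.
Starting from square B, the probability is 0.6538.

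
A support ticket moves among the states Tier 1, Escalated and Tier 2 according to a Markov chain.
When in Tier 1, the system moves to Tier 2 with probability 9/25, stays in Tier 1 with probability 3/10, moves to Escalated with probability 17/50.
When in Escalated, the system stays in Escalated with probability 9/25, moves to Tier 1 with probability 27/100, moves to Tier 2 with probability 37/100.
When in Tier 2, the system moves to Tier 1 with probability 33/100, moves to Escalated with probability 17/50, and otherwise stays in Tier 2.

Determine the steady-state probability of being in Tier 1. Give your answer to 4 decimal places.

Let the stationary distribution be π with π = πP and π_1 + π_2 + π_3 = 1.
π_1 = 0.3·π_1 + 0.27·π_2 + 0.33·π_3
π_2 = 0.34·π_1 + 0.36·π_2 + 0.34·π_3
Solving with the normalization constraint gives π = (0.3002, 0.3469, 0.3529).
So the stationary probability of Tier 1 is 0.3002.

0.3002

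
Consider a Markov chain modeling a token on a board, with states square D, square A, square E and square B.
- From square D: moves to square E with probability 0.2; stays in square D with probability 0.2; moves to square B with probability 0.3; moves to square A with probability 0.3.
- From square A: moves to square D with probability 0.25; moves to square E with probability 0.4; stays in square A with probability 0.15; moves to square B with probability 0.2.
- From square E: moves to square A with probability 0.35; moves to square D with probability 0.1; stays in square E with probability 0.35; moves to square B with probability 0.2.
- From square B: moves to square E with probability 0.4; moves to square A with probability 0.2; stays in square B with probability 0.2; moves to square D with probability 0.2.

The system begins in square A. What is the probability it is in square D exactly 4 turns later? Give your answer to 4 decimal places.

0.1776

Propagate the distribution vector 4 turns from square A.
After 0 turns: (0.0000, 1.0000, 0.0000, 0.0000)
After 1 turn: (0.2500, 0.1500, 0.4000, 0.2000)
After 2 turns: (0.1675, 0.2775, 0.3300, 0.2250)
After 3 turns: (0.1809, 0.2524, 0.3500, 0.2168)
After 4 turns: (0.1776, 0.2580, 0.3463, 0.2181)
P(in square D after 4 turns) = 0.1776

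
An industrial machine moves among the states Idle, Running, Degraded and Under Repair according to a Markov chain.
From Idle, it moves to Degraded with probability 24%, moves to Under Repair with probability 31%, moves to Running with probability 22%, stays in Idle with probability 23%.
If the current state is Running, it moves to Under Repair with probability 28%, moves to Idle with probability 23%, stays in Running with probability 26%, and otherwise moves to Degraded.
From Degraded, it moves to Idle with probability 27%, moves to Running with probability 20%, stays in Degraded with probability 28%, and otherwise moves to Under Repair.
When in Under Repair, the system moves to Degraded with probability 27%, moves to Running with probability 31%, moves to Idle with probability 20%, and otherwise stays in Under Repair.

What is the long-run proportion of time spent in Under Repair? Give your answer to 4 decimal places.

0.2635

Let the stationary distribution be π with π = πP and π_1 + π_2 + π_3 + π_4 = 1.
π_1 = 0.23·π_1 + 0.23·π_2 + 0.27·π_3 + 0.2·π_4
π_2 = 0.22·π_1 + 0.26·π_2 + 0.2·π_3 + 0.31·π_4
π_3 = 0.24·π_1 + 0.23·π_2 + 0.28·π_3 + 0.27·π_4
Solving with the normalization constraint gives π = (0.2323, 0.2485, 0.2556, 0.2635).
So the stationary probability of Under Repair is 0.2635.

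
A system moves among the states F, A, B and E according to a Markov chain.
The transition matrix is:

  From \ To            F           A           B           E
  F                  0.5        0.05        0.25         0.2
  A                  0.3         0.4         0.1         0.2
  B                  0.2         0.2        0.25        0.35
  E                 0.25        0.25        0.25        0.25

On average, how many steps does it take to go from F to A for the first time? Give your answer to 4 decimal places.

Let t(s) be the expected number of steps to first reach A from state s, with t(A) = 0. Conditioning on the first step:
t(F) = 1 + 0.5·t(F) + 0.25·t(B) + 0.2·t(E)
t(B) = 1 + 0.2·t(F) + 0.25·t(B) + 0.35·t(E)
t(E) = 1 + 0.25·t(F) + 0.25·t(B) + 0.25·t(E)
Solving: t(F) = 7.2727, t(B) = 5.9522, t(E) = 5.7416.
Expected steps from F to A: 7.2727.

7.2727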